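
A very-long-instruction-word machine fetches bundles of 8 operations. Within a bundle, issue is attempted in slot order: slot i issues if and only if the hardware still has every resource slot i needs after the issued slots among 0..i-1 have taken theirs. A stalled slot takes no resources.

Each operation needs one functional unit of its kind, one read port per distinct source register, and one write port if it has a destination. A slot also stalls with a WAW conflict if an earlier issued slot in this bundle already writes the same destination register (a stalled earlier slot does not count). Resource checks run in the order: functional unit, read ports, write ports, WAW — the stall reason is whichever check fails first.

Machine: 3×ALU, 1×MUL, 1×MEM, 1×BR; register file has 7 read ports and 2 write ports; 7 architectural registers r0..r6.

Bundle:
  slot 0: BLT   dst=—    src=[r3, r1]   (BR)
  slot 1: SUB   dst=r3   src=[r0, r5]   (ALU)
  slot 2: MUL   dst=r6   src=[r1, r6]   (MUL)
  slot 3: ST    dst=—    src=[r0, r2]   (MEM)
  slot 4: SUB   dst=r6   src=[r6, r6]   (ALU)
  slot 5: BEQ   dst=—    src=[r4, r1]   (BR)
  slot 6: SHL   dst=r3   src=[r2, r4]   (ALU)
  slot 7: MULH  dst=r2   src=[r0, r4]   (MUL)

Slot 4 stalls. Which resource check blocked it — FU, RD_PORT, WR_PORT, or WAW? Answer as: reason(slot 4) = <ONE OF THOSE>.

reason(slot 4) = WR_PORT

  0. BR ⇒ go  {3A/1Mu/1Ld/0B | 5r 2w}
  1. ALU→r3 ⇒ go  {2A/1Mu/1Ld/0B | 3r 1w}
  2. MUL→r6 ⇒ go  {2A/0Mu/1Ld/0B | 1r 0w}
  3. MEM ⇒ no(RD_PORT)  {2A/0Mu/1Ld/0B | 1r 0w}
  4. ALU→r6 ⇒ no(WR_PORT)  {2A/0Mu/1Ld/0B | 1r 0w}
  5. BR ⇒ no(FU)  {2A/0Mu/1Ld/0B | 1r 0w}
  6. ALU→r3 ⇒ no(RD_PORT)  {2A/0Mu/1Ld/0B | 1r 0w}
  7. MUL→r2 ⇒ no(FU)  {2A/0Mu/1Ld/0B | 1r 0w}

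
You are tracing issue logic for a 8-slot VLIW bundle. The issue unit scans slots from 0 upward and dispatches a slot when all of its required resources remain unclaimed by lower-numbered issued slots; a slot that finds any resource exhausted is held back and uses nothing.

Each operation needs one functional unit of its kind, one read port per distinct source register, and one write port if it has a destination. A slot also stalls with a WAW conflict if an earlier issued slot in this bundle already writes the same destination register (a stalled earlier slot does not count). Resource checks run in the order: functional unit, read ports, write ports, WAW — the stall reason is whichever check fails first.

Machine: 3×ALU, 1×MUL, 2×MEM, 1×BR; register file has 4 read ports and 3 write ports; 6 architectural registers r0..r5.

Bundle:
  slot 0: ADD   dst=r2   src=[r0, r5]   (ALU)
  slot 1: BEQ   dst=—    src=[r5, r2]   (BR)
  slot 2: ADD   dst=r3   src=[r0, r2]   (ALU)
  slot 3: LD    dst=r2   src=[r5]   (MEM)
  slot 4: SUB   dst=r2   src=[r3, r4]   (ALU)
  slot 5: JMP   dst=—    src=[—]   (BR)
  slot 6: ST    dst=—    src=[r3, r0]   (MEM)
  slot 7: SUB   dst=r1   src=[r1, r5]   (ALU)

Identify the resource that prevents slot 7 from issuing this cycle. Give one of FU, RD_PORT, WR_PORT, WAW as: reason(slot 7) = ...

reason(slot 7) = RD_PORT

#0 ALU src=r0,r5 dispatched  <A:2 Mu:1 Ld:2 B:1 rd:2 wr:2>
#1 BR src=r5,r2 dispatched  <A:2 Mu:1 Ld:2 B:0 rd:0 wr:2>
#2 ALU src=r0,r2 held:RD_PORT  <A:2 Mu:1 Ld:2 B:0 rd:0 wr:2>
#3 MEM src=r5 held:RD_PORT  <A:2 Mu:1 Ld:2 B:0 rd:0 wr:2>
#4 ALU src=r3,r4 held:RD_PORT  <A:2 Mu:1 Ld:2 B:0 rd:0 wr:2>
#5 BR src=- held:FU  <A:2 Mu:1 Ld:2 B:0 rd:0 wr:2>
#6 MEM src=r3,r0 held:RD_PORT  <A:2 Mu:1 Ld:2 B:0 rd:0 wr:2>
#7 ALU src=r1,r5 held:RD_PORT  <A:2 Mu:1 Ld:2 B:0 rd:0 wr:2>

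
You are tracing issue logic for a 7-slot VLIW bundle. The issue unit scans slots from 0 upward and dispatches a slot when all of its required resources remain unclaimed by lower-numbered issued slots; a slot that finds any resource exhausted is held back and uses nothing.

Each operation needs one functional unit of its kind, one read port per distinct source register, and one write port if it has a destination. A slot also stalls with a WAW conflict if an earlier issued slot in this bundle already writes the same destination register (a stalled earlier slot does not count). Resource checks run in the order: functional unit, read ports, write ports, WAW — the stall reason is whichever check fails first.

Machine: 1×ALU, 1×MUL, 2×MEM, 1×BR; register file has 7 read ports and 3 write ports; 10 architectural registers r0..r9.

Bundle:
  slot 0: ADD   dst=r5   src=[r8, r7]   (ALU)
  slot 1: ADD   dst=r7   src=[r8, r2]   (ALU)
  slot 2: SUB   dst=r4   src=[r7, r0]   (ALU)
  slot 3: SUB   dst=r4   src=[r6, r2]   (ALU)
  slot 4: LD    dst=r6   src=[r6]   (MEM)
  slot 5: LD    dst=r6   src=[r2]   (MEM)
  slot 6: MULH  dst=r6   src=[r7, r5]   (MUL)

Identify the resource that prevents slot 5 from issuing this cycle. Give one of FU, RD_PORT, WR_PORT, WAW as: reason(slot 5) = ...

reason(slot 5) = WAW

(0) want 1×ALU +2rd +1wr — yes → AL0|MU1|ME2|BR1|rd5|wr2
(1) want 1×ALU +2rd +1wr — FU → AL0|MU1|ME2|BR1|rd5|wr2
(2) want 1×ALU +2rd +1wr — FU → AL0|MU1|ME2|BR1|rd5|wr2
(3) want 1×ALU +2rd +1wr — FU → AL0|MU1|ME2|BR1|rd5|wr2
(4) want 1×MEM +1rd +1wr — yes → AL0|MU1|ME1|BR1|rd4|wr1
(5) want 1×MEM +1rd +1wr — WAW → AL0|MU1|ME1|BR1|rd4|wr1
(6) want 1×MUL +2rd +1wr — WAW → AL0|MU1|ME1|BR1|rd4|wr1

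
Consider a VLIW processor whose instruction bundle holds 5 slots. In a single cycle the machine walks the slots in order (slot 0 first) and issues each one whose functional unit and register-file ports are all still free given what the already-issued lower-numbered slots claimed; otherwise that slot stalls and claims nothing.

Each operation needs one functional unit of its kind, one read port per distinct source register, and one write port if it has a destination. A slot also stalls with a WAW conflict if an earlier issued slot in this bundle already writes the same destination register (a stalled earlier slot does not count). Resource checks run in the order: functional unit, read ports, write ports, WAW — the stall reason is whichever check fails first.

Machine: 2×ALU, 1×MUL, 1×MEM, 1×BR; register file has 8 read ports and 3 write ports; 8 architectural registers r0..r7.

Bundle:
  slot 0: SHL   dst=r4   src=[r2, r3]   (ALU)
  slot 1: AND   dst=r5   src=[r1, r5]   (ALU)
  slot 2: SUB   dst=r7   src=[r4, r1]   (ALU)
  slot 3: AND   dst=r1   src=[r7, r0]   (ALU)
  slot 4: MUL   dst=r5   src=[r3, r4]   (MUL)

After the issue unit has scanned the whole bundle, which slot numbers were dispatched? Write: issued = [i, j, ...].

issued = [0, 1]

(0) want 1×ALU +2rd +1wr — yes → AL1|MU1|ME1|BR1|rd6|wr2
(1) want 1×ALU +2rd +1wr — yes → AL0|MU1|ME1|BR1|rd4|wr1
(2) want 1×ALU +2rd +1wr — FU → AL0|MU1|ME1|BR1|rd4|wr1
(3) want 1×ALU +2rd +1wr — FU → AL0|MU1|ME1|BR1|rd4|wr1
(4) want 1×MUL +2rd +1wr — WAW → AL0|MU1|ME1|BR1|rd4|wr1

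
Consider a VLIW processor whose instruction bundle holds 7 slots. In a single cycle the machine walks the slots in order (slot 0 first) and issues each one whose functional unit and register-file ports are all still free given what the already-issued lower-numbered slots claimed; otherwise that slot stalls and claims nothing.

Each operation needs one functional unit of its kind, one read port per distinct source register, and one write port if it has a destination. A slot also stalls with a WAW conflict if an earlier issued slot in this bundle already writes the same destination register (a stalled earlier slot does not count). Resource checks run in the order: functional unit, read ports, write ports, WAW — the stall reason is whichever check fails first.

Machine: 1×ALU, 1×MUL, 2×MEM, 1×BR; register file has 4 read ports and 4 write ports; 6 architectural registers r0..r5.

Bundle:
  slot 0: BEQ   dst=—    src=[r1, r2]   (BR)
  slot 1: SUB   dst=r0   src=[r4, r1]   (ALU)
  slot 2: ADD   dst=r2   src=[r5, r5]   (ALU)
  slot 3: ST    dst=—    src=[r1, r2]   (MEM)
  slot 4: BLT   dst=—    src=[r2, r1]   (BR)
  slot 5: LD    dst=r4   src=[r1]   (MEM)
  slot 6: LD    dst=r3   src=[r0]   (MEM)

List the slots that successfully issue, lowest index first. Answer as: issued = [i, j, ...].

issued = [0, 1]

slot 0 (BR): ISSUE — free A1,Mu1,Ld2,B0 rp2 wp4
slot 1 (ALU): ISSUE — free A0,Mu1,Ld2,B0 rp0 wp3
slot 2 (ALU): stall FU — free A0,Mu1,Ld2,B0 rp0 wp3
slot 3 (MEM): stall RD_PORT — free A0,Mu1,Ld2,B0 rp0 wp3
slot 4 (BR): stall FU — free A0,Mu1,Ld2,B0 rp0 wp3
slot 5 (MEM): stall RD_PORT — free A0,Mu1,Ld2,B0 rp0 wp3
slot 6 (MEM): stall RD_PORT — free A0,Mu1,Ld2,B0 rp0 wp3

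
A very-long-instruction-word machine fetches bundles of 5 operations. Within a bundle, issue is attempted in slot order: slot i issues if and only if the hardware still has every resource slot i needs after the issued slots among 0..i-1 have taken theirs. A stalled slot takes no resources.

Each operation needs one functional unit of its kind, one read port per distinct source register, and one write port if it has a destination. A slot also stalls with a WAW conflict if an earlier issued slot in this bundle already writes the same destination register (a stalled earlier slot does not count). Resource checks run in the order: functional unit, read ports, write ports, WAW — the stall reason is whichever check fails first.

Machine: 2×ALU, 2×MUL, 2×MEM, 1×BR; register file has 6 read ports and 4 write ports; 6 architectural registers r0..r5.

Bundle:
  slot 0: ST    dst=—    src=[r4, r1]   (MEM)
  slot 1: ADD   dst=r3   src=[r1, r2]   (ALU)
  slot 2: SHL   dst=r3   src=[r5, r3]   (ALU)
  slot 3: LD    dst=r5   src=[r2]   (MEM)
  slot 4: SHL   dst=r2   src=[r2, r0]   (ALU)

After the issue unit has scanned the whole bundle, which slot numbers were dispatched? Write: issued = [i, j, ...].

  0. MEM ⇒ go  {2A/2Mu/1Ld/1B | 4r 4w}
  1. ALU→r3 ⇒ go  {1A/2Mu/1Ld/1B | 2r 3w}
  2. ALU→r3 ⇒ no(WAW)  {1A/2Mu/1Ld/1B | 2r 3w}
  3. MEM→r5 ⇒ go  {1A/2Mu/0Ld/1B | 1r 2w}
  4. ALU→r2 ⇒ no(RD_PORT)  {1A/2Mu/0Ld/1B | 1r 2w}

issued = [0, 1, 3]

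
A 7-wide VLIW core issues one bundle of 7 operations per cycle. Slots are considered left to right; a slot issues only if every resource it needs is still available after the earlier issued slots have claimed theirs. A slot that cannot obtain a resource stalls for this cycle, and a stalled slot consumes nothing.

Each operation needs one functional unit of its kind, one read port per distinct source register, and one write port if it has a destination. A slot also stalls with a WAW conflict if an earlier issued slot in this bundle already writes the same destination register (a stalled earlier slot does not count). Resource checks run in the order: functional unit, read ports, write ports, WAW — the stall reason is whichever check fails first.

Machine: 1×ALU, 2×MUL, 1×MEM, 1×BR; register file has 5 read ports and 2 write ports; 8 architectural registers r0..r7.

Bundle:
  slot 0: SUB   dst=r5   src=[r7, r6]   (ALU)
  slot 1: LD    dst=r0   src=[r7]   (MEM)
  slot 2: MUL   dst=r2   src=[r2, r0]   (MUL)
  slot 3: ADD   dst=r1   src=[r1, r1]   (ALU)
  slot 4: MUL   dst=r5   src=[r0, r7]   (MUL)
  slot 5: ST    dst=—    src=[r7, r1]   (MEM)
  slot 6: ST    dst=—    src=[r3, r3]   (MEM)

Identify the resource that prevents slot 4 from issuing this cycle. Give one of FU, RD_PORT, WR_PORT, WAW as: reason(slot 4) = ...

reason(slot 4) = WR_PORT

(0) want 1×ALU +2rd +1wr — yes → AL0|MU2|ME1|BR1|rd3|wr1
(1) want 1×MEM +1rd +1wr — yes → AL0|MU2|ME0|BR1|rd2|wr0
(2) want 1×MUL +2rd +1wr — WR_PORT → AL0|MU2|ME0|BR1|rd2|wr0
(3) want 1×ALU +1rd +1wr — FU → AL0|MU2|ME0|BR1|rd2|wr0
(4) want 1×MUL +2rd +1wr — WR_PORT → AL0|MU2|ME0|BR1|rd2|wr0
(5) want 1×MEM +2rd +0wr — FU → AL0|MU2|ME0|BR1|rd2|wr0
(6) want 1×MEM +1rd +0wr — FU → AL0|MU2|ME0|BR1|rd2|wr0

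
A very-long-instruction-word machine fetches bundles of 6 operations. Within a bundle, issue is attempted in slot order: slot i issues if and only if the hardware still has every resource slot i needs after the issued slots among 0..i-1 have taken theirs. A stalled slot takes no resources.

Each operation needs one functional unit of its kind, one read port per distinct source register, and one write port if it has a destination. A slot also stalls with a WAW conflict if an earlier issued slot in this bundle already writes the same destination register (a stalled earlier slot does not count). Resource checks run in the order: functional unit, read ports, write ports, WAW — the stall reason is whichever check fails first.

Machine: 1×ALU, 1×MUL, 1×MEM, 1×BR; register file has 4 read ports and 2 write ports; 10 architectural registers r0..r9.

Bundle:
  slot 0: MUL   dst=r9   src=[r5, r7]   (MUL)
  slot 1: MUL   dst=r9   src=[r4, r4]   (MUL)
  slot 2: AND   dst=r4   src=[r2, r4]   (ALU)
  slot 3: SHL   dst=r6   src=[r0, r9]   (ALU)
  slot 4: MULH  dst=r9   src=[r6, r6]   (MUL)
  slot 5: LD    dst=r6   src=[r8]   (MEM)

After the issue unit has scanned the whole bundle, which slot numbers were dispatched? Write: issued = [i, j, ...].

(0) want 1×MUL +2rd +1wr — yes → AL1|MU0|ME1|BR1|rd2|wr1
(1) want 1×MUL +1rd +1wr — FU → AL1|MU0|ME1|BR1|rd2|wr1
(2) want 1×ALU +2rd +1wr — yes → AL0|MU0|ME1|BR1|rd0|wr0
(3) want 1×ALU +2rd +1wr — FU → AL0|MU0|ME1|BR1|rd0|wr0
(4) want 1×MUL +1rd +1wr — FU → AL0|MU0|ME1|BR1|rd0|wr0
(5) want 1×MEM +1rd +1wr — RD_PORT → AL0|MU0|ME1|BR1|rd0|wr0

issued = [0, 2]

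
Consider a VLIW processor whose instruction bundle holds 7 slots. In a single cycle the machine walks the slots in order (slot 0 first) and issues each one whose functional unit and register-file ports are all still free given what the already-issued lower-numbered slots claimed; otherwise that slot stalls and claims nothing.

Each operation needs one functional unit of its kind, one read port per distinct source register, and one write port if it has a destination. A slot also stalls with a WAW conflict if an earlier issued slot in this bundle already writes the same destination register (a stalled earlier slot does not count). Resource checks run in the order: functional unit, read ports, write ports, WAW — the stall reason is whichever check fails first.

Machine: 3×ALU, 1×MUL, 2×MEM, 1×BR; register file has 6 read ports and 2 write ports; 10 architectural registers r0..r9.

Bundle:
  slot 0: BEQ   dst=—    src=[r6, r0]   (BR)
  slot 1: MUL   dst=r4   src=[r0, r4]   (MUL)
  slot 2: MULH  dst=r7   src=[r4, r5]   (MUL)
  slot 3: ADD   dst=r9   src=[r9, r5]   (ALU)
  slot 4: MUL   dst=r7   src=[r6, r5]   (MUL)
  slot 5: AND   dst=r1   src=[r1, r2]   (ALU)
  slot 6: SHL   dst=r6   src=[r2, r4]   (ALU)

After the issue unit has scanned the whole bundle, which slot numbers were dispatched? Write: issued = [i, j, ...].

issued = [0, 1, 3]

#0 BR src=r6,r0 dispatched  <A:3 Mu:1 Ld:2 B:0 rd:4 wr:2>
#1 MUL src=r0,r4 dispatched  <A:3 Mu:0 Ld:2 B:0 rd:2 wr:1>
#2 MUL src=r4,r5 held:FU  <A:3 Mu:0 Ld:2 B:0 rd:2 wr:1>
#3 ALU src=r9,r5 dispatched  <A:2 Mu:0 Ld:2 B:0 rd:0 wr:0>
#4 MUL src=r6,r5 held:FU  <A:2 Mu:0 Ld:2 B:0 rd:0 wr:0>
#5 ALU src=r1,r2 held:RD_PORT  <A:2 Mu:0 Ld:2 B:0 rd:0 wr:0>
#6 ALU src=r2,r4 held:RD_PORT  <A:2 Mu:0 Ld:2 B:0 rd:0 wr:0>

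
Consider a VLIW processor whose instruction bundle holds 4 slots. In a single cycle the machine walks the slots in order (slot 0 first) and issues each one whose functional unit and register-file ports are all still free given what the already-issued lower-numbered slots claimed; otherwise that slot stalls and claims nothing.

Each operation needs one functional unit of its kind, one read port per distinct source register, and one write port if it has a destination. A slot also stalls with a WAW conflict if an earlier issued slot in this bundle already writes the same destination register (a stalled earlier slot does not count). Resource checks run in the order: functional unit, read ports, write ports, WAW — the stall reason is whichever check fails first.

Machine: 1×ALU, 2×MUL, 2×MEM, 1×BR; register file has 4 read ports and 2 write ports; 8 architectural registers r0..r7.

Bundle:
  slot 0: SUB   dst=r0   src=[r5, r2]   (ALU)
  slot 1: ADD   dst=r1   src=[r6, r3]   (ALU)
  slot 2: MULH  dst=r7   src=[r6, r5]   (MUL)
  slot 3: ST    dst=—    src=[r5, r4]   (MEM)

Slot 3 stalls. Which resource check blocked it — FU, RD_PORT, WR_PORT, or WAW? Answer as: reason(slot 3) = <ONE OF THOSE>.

reason(slot 3) = RD_PORT

slot 0 (ALU): ISSUE — free A0,Mu2,Ld2,B1 rp2 wp1
slot 1 (ALU): stall FU — free A0,Mu2,Ld2,B1 rp2 wp1
slot 2 (MUL): ISSUE — free A0,Mu1,Ld2,B1 rp0 wp0
slot 3 (MEM): stall RD_PORT — free A0,Mu1,Ld2,B1 rp0 wp0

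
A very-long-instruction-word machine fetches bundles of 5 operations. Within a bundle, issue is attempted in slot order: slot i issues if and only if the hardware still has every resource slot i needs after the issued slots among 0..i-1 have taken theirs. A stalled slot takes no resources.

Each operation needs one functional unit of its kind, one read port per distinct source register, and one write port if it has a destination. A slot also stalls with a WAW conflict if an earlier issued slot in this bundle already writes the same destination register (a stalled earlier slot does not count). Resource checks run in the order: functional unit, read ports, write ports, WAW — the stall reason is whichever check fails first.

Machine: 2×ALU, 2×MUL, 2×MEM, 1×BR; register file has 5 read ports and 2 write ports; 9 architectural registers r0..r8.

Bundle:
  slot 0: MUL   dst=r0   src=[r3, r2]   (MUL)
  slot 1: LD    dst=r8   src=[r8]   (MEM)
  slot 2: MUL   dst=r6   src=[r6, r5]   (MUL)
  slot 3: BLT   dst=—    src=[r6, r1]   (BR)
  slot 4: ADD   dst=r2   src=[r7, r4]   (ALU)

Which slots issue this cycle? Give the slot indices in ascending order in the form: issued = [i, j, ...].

issued = [0, 1, 3]

(0) want 1×MUL +2rd +1wr — yes → AL2|MU1|ME2|BR1|rd3|wr1
(1) want 1×MEM +1rd +1wr — yes → AL2|MU1|ME1|BR1|rd2|wr0
(2) want 1×MUL +2rd +1wr — WR_PORT → AL2|MU1|ME1|BR1|rd2|wr0
(3) want 1×BR +2rd +0wr — yes → AL2|MU1|ME1|BR0|rd0|wr0
(4) want 1×ALU +2rd +1wr — RD_PORT → AL2|MU1|ME1|BR0|rd0|wr0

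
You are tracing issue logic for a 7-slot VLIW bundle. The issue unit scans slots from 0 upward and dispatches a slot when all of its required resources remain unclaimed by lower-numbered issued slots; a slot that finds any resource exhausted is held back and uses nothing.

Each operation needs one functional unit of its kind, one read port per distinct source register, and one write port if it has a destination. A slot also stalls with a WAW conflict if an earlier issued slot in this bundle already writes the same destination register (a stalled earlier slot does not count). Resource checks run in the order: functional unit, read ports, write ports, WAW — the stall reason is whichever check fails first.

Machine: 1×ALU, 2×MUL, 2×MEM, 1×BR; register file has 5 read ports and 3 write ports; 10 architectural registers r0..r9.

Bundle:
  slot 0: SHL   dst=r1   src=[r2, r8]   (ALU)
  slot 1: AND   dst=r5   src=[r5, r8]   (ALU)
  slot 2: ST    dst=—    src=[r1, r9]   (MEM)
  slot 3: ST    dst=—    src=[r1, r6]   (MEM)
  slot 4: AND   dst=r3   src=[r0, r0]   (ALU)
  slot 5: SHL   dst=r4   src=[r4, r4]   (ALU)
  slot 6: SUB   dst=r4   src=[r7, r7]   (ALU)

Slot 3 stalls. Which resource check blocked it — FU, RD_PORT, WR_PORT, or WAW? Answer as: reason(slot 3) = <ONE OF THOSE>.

reason(slot 3) = RD_PORT

#0 ALU src=r2,r8 dispatched  <A:0 Mu:2 Ld:2 B:1 rd:3 wr:2>
#1 ALU src=r5,r8 held:FU  <A:0 Mu:2 Ld:2 B:1 rd:3 wr:2>
#2 MEM src=r1,r9 dispatched  <A:0 Mu:2 Ld:1 B:1 rd:1 wr:2>
#3 MEM src=r1,r6 held:RD_PORT  <A:0 Mu:2 Ld:1 B:1 rd:1 wr:2>
#4 ALU src=r0,r0 held:FU  <A:0 Mu:2 Ld:1 B:1 rd:1 wr:2>
#5 ALU src=r4,r4 held:FU  <A:0 Mu:2 Ld:1 B:1 rd:1 wr:2>
#6 ALU src=r7,r7 held:FU  <A:0 Mu:2 Ld:1 B:1 rd:1 wr:2>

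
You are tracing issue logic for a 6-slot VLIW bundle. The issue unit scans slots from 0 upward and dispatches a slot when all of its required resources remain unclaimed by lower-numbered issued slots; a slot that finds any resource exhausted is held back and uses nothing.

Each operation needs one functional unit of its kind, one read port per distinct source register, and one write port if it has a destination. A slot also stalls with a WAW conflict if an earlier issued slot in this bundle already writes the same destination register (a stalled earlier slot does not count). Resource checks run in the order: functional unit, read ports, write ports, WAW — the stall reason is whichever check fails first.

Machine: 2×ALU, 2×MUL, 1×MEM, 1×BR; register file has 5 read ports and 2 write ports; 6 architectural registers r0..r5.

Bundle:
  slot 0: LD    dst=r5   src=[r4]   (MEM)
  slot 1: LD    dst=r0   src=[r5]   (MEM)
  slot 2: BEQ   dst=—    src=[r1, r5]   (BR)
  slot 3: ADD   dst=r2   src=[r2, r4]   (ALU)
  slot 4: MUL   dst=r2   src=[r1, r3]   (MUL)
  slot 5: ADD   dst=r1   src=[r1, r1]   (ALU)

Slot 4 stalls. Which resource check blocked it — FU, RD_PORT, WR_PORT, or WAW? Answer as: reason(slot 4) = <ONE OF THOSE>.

[0] MEM needs rd=1 wr=1: ok; after: ALU=2 MUL=2 MEM=0 BR=1, R=4, W=1
[1] MEM needs rd=1 wr=1: FU; after: ALU=2 MUL=2 MEM=0 BR=1, R=4, W=1
[2] BR needs rd=2 wr=0: ok; after: ALU=2 MUL=2 MEM=0 BR=0, R=2, W=1
[3] ALU needs rd=2 wr=1: ok; after: ALU=1 MUL=2 MEM=0 BR=0, R=0, W=0
[4] MUL needs rd=2 wr=1: RD_PORT; after: ALU=1 MUL=2 MEM=0 BR=0, R=0, W=0
[5] ALU needs rd=1 wr=1: RD_PORT; after: ALU=1 MUL=2 MEM=0 BR=0, R=0, W=0

reason(slot 4) = RD_PORT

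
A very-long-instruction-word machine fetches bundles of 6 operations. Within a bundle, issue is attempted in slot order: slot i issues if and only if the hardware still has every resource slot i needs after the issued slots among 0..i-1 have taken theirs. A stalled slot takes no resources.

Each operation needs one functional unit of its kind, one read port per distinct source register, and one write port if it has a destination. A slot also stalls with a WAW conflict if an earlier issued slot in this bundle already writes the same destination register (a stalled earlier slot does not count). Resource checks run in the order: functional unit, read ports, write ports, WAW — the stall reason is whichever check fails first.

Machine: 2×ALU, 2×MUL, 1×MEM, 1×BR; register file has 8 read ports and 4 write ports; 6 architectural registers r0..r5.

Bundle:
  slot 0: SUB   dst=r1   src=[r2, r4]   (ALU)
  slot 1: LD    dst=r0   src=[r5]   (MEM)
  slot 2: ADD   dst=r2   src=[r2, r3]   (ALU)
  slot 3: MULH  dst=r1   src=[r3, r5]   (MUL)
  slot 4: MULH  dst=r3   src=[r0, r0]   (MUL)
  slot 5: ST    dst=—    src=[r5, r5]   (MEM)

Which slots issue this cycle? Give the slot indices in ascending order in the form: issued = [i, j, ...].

issued = [0, 1, 2, 4]

#0 ALU src=r2,r4 dispatched  <A:1 Mu:2 Ld:1 B:1 rd:6 wr:3>
#1 MEM src=r5 dispatched  <A:1 Mu:2 Ld:0 B:1 rd:5 wr:2>
#2 ALU src=r2,r3 dispatched  <A:0 Mu:2 Ld:0 B:1 rd:3 wr:1>
#3 MUL src=r3,r5 held:WAW  <A:0 Mu:2 Ld:0 B:1 rd:3 wr:1>
#4 MUL src=r0,r0 dispatched  <A:0 Mu:1 Ld:0 B:1 rd:2 wr:0>
#5 MEM src=r5,r5 held:FU  <A:0 Mu:1 Ld:0 B:1 rd:2 wr:0>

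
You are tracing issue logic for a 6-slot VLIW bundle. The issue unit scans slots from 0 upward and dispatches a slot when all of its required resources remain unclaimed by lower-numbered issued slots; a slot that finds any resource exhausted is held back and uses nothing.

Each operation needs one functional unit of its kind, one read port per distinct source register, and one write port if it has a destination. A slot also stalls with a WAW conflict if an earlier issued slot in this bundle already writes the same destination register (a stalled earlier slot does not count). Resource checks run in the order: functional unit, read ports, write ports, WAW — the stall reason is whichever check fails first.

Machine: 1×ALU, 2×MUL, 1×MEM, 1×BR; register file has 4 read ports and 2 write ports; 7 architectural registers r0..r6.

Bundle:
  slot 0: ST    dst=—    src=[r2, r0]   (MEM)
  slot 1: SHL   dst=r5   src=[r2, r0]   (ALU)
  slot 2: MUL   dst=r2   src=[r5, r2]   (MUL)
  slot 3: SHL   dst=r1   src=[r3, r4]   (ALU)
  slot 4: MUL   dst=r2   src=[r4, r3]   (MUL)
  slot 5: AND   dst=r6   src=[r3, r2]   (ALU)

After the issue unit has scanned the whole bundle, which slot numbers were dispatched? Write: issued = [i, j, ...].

#0 MEM src=r2,r0 dispatched  <A:1 Mu:2 Ld:0 B:1 rd:2 wr:2>
#1 ALU src=r2,r0 dispatched  <A:0 Mu:2 Ld:0 B:1 rd:0 wr:1>
#2 MUL src=r5,r2 held:RD_PORT  <A:0 Mu:2 Ld:0 B:1 rd:0 wr:1>
#3 ALU src=r3,r4 held:FU  <A:0 Mu:2 Ld:0 B:1 rd:0 wr:1>
#4 MUL src=r4,r3 held:RD_PORT  <A:0 Mu:2 Ld:0 B:1 rd:0 wr:1>
#5 ALU src=r3,r2 held:FU  <A:0 Mu:2 Ld:0 B:1 rd:0 wr:1>

issued = [0, 1]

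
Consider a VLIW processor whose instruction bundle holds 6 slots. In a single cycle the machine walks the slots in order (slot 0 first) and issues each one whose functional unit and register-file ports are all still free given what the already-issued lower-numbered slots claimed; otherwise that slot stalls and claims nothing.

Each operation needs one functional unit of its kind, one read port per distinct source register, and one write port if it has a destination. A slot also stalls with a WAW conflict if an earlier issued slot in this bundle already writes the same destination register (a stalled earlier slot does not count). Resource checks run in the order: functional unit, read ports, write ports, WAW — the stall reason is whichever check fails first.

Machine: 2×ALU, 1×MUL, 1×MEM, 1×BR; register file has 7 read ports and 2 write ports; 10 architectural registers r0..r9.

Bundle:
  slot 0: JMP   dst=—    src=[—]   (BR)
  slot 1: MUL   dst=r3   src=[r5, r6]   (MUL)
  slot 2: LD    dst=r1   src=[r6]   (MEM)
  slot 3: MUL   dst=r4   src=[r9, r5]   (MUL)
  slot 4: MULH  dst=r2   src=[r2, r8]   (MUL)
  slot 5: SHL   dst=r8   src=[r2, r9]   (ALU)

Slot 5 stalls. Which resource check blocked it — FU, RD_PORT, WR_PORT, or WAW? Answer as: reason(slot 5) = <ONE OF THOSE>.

reason(slot 5) = WR_PORT

#0 BR src=- dispatched  <A:2 Mu:1 Ld:1 B:0 rd:7 wr:2>
#1 MUL src=r5,r6 dispatched  <A:2 Mu:0 Ld:1 B:0 rd:5 wr:1>
#2 MEM src=r6 dispatched  <A:2 Mu:0 Ld:0 B:0 rd:4 wr:0>
#3 MUL src=r9,r5 held:FU  <A:2 Mu:0 Ld:0 B:0 rd:4 wr:0>
#4 MUL src=r2,r8 held:FU  <A:2 Mu:0 Ld:0 B:0 rd:4 wr:0>
#5 ALU src=r2,r9 held:WR_PORT  <A:2 Mu:0 Ld:0 B:0 rd:4 wr:0>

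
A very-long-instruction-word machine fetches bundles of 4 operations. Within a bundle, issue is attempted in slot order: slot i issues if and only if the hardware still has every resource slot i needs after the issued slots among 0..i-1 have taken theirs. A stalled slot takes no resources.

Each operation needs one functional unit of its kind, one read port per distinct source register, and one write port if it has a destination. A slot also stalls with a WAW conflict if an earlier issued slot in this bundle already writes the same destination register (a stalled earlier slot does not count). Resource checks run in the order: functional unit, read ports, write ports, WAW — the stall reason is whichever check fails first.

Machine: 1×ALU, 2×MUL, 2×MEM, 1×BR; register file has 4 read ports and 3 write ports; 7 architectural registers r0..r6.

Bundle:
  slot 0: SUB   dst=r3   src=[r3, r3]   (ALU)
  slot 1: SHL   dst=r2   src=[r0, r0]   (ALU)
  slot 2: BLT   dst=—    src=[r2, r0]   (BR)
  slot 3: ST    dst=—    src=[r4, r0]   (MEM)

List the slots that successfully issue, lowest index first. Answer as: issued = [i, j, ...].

issued = [0, 2]

(0) want 1×ALU +1rd +1wr — yes → AL0|MU2|ME2|BR1|rd3|wr2
(1) want 1×ALU +1rd +1wr — FU → AL0|MU2|ME2|BR1|rd3|wr2
(2) want 1×BR +2rd +0wr — yes → AL0|MU2|ME2|BR0|rd1|wr2
(3) want 1×MEM +2rd +0wr — RD_PORT → AL0|MU2|ME2|BR0|rd1|wr2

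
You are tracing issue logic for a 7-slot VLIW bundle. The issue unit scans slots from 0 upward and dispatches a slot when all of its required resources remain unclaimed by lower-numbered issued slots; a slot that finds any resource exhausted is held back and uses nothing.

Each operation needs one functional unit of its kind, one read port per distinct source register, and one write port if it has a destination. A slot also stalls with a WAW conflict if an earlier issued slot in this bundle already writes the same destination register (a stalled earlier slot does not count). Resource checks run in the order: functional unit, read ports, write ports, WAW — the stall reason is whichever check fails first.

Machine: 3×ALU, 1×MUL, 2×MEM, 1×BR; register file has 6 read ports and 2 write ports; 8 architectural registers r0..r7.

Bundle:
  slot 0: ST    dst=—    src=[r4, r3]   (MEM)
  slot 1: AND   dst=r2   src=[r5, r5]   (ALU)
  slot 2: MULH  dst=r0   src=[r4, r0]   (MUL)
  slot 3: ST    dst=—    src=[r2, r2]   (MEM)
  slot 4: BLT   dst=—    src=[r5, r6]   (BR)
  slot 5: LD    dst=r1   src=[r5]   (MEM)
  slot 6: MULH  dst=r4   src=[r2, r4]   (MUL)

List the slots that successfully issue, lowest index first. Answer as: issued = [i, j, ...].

slot 0 (MEM): ISSUE — free A3,Mu1,Ld1,B1 rp4 wp2
slot 1 (ALU): ISSUE — free A2,Mu1,Ld1,B1 rp3 wp1
slot 2 (MUL): ISSUE — free A2,Mu0,Ld1,B1 rp1 wp0
slot 3 (MEM): ISSUE — free A2,Mu0,Ld0,B1 rp0 wp0
slot 4 (BR): stall RD_PORT — free A2,Mu0,Ld0,B1 rp0 wp0
slot 5 (MEM): stall FU — free A2,Mu0,Ld0,B1 rp0 wp0
slot 6 (MUL): stall FU — free A2,Mu0,Ld0,B1 rp0 wp0

issued = [0, 1, 2, 3]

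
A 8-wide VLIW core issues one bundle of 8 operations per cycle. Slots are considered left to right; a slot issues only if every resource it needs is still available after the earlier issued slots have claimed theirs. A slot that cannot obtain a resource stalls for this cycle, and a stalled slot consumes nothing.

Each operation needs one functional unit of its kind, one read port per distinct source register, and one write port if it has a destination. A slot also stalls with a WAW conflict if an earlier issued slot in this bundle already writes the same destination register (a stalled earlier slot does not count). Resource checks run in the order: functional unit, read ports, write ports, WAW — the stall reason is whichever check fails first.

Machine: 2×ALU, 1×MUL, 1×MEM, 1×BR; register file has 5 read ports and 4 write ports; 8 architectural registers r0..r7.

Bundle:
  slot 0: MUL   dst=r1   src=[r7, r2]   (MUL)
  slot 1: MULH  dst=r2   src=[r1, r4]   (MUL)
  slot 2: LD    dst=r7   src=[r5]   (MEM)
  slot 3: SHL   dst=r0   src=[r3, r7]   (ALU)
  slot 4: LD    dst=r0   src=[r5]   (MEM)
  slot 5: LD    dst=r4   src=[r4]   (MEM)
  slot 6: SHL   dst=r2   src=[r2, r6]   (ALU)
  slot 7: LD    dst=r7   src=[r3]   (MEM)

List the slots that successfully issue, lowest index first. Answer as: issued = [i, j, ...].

issued = [0, 2, 3]

  0. MUL→r1 ⇒ go  {2A/0Mu/1Ld/1B | 3r 3w}
  1. MUL→r2 ⇒ no(FU)  {2A/0Mu/1Ld/1B | 3r 3w}
  2. MEM→r7 ⇒ go  {2A/0Mu/0Ld/1B | 2r 2w}
  3. ALU→r0 ⇒ go  {1A/0Mu/0Ld/1B | 0r 1w}
  4. MEM→r0 ⇒ no(FU)  {1A/0Mu/0Ld/1B | 0r 1w}
  5. MEM→r4 ⇒ no(FU)  {1A/0Mu/0Ld/1B | 0r 1w}
  6. ALU→r2 ⇒ no(RD_PORT)  {1A/0Mu/0Ld/1B | 0r 1w}
  7. MEM→r7 ⇒ no(FU)  {1A/0Mu/0Ld/1B | 0r 1w}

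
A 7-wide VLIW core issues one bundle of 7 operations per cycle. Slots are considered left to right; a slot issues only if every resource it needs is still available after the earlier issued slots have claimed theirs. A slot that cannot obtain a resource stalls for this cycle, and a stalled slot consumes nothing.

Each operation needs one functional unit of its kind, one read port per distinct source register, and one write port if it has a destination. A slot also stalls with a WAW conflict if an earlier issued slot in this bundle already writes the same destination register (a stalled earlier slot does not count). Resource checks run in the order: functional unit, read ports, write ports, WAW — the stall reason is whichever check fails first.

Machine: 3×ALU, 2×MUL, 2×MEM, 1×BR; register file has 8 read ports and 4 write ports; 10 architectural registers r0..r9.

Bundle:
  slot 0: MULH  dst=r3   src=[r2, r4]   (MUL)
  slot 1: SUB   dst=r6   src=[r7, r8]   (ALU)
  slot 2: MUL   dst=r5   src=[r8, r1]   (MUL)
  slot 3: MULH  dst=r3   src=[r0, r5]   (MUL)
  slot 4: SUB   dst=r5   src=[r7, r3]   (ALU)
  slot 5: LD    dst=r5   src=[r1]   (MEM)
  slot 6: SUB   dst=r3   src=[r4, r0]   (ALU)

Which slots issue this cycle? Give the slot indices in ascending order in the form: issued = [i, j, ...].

[0] MUL needs rd=2 wr=1: ok; after: ALU=3 MUL=1 MEM=2 BR=1, R=6, W=3
[1] ALU needs rd=2 wr=1: ok; after: ALU=2 MUL=1 MEM=2 BR=1, R=4, W=2
[2] MUL needs rd=2 wr=1: ok; after: ALU=2 MUL=0 MEM=2 BR=1, R=2, W=1
[3] MUL needs rd=2 wr=1: FU; after: ALU=2 MUL=0 MEM=2 BR=1, R=2, W=1
[4] ALU needs rd=2 wr=1: WAW; after: ALU=2 MUL=0 MEM=2 BR=1, R=2, W=1
[5] MEM needs rd=1 wr=1: WAW; after: ALU=2 MUL=0 MEM=2 BR=1, R=2, W=1
[6] ALU needs rd=2 wr=1: WAW; after: ALU=2 MUL=0 MEM=2 BR=1, R=2, W=1

issued = [0, 1, 2]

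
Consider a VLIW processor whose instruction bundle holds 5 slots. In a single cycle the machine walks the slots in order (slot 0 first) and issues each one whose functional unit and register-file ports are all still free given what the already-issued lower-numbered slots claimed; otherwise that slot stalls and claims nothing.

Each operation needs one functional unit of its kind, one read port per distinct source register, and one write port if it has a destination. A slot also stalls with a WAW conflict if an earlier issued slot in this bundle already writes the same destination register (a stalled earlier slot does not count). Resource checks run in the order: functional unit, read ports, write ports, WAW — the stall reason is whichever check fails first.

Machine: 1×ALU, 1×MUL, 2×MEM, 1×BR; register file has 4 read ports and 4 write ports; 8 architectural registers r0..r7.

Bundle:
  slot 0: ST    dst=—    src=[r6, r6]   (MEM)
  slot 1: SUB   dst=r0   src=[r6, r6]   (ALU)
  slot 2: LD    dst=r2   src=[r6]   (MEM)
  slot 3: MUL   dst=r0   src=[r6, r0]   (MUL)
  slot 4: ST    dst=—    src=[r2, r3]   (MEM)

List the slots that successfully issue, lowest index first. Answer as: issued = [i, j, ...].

issued = [0, 1, 2]

#0 MEM src=r6,r6 dispatched  <A:1 Mu:1 Ld:1 B:1 rd:3 wr:4>
#1 ALU src=r6,r6 dispatched  <A:0 Mu:1 Ld:1 B:1 rd:2 wr:3>
#2 MEM src=r6 dispatched  <A:0 Mu:1 Ld:0 B:1 rd:1 wr:2>
#3 MUL src=r6,r0 held:RD_PORT  <A:0 Mu:1 Ld:0 B:1 rd:1 wr:2>
#4 MEM src=r2,r3 held:FU  <A:0 Mu:1 Ld:0 B:1 rd:1 wr:2>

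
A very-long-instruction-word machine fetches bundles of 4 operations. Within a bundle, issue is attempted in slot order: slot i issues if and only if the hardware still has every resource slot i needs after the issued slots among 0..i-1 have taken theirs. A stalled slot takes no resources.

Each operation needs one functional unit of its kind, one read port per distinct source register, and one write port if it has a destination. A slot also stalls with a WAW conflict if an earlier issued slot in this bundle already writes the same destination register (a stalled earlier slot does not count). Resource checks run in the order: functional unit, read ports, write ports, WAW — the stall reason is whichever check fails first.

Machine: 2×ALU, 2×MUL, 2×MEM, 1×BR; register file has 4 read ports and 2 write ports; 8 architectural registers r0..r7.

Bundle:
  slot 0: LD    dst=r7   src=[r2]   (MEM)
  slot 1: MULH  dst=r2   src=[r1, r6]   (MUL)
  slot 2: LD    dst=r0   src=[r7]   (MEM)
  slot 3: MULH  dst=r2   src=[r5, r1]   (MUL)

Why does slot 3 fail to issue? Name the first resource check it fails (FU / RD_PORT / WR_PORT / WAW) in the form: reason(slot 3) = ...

#0 MEM src=r2 dispatched  <A:2 Mu:2 Ld:1 B:1 rd:3 wr:1>
#1 MUL src=r1,r6 dispatched  <A:2 Mu:1 Ld:1 B:1 rd:1 wr:0>
#2 MEM src=r7 held:WR_PORT  <A:2 Mu:1 Ld:1 B:1 rd:1 wr:0>
#3 MUL src=r5,r1 held:RD_PORT  <A:2 Mu:1 Ld:1 B:1 rd:1 wr:0>

reason(slot 3) = RD_PORT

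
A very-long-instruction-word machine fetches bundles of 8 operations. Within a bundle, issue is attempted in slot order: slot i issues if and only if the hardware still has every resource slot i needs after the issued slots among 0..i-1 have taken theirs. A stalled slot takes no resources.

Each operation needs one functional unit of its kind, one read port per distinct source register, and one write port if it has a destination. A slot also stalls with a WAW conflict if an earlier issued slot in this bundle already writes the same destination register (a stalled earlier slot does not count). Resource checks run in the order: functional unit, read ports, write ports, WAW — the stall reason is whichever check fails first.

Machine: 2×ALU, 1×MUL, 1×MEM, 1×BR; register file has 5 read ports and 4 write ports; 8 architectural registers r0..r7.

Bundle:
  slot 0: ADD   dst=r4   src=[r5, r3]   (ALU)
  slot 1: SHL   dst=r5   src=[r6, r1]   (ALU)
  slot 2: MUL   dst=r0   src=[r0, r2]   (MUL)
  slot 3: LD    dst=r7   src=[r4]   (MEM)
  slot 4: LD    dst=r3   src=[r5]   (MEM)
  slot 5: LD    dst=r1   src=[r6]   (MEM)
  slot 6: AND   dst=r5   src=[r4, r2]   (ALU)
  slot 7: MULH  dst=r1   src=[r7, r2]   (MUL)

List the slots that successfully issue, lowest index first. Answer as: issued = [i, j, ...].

  0. ALU→r4 ⇒ go  {1A/1Mu/1Ld/1B | 3r 3w}
  1. ALU→r5 ⇒ go  {0A/1Mu/1Ld/1B | 1r 2w}
  2. MUL→r0 ⇒ no(RD_PORT)  {0A/1Mu/1Ld/1B | 1r 2w}
  3. MEM→r7 ⇒ go  {0A/1Mu/0Ld/1B | 0r 1w}
  4. MEM→r3 ⇒ no(FU)  {0A/1Mu/0Ld/1B | 0r 1w}
  5. MEM→r1 ⇒ no(FU)  {0A/1Mu/0Ld/1B | 0r 1w}
  6. ALU→r5 ⇒ no(FU)  {0A/1Mu/0Ld/1B | 0r 1w}
  7. MUL→r1 ⇒ no(RD_PORT)  {0A/1Mu/0Ld/1B | 0r 1w}

issued = [0, 1, 3]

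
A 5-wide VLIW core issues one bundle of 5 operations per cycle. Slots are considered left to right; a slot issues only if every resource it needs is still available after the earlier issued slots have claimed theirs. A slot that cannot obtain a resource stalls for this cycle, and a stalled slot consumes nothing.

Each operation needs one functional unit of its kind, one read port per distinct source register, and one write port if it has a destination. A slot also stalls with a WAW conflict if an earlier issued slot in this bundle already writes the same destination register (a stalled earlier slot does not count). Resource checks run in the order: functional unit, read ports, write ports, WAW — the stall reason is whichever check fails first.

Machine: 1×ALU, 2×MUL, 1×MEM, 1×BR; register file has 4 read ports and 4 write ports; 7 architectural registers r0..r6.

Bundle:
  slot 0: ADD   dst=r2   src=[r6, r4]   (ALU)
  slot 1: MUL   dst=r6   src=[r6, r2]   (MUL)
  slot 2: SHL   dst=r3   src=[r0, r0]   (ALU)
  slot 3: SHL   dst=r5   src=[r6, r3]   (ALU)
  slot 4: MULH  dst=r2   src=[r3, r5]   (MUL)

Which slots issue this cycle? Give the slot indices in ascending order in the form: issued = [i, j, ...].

slot 0 (ALU): ISSUE — free A0,Mu2,Ld1,B1 rp2 wp3
slot 1 (MUL): ISSUE — free A0,Mu1,Ld1,B1 rp0 wp2
slot 2 (ALU): stall FU — free A0,Mu1,Ld1,B1 rp0 wp2
slot 3 (ALU): stall FU — free A0,Mu1,Ld1,B1 rp0 wp2
slot 4 (MUL): stall RD_PORT — free A0,Mu1,Ld1,B1 rp0 wp2

issued = [0, 1]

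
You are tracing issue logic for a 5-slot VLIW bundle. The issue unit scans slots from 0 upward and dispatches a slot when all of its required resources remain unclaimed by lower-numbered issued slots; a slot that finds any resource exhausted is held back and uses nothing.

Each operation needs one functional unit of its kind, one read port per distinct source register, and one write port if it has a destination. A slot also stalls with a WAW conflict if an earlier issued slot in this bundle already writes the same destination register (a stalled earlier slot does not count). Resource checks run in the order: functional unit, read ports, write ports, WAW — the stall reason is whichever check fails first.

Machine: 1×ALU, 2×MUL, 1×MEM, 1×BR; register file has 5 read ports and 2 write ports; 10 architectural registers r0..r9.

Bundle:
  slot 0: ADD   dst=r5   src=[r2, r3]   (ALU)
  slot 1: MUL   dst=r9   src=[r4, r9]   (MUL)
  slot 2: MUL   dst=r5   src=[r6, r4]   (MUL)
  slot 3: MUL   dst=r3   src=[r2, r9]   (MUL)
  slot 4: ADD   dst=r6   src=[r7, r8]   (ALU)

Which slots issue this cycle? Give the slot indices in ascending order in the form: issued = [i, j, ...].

#0 ALU src=r2,r3 dispatched  <A:0 Mu:2 Ld:1 B:1 rd:3 wr:1>
#1 MUL src=r4,r9 dispatched  <A:0 Mu:1 Ld:1 B:1 rd:1 wr:0>
#2 MUL src=r6,r4 held:RD_PORT  <A:0 Mu:1 Ld:1 B:1 rd:1 wr:0>
#3 MUL src=r2,r9 held:RD_PORT  <A:0 Mu:1 Ld:1 B:1 rd:1 wr:0>
#4 ALU src=r7,r8 held:FU  <A:0 Mu:1 Ld:1 B:1 rd:1 wr:0>

issued = [0, 1]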